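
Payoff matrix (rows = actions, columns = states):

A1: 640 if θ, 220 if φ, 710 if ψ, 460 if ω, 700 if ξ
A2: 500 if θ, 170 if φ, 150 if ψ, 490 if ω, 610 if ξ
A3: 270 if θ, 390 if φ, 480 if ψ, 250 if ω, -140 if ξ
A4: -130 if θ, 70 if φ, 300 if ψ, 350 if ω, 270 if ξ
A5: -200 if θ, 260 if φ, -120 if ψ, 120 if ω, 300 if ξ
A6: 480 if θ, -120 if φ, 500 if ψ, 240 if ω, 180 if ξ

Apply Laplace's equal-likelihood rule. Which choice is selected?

Row averages: A1=546, A2=384, A3=250, A4=172, A5=72, A6=256
Highest average = 546 → A1.

A1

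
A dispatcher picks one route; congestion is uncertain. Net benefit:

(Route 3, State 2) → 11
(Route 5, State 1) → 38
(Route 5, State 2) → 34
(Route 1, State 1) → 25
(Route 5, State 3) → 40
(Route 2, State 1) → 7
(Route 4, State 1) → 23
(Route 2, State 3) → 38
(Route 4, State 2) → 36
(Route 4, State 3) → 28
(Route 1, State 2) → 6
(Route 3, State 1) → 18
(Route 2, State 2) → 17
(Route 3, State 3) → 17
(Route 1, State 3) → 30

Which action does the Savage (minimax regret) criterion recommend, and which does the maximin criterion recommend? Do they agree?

Column bests: State 1=38, State 2=36, State 3=40.
Route 1 regrets: 13, 30, 10 → max 30
Route 2 regrets: 31, 19, 2 → max 31
Route 3 regrets: 20, 25, 23 → max 25
Route 4 regrets: 15, 0, 12 → max 15
Route 5 regrets: 0, 2, 0 → max 2
Smallest max regret = 2 → Route 5.
Row minima: Route 1=6, Route 2=7, Route 3=11, Route 4=23, Route 5=34
Best worst-case = 34 → Route 5.

minimax regret → Route 5; maximin → Route 5 (agree)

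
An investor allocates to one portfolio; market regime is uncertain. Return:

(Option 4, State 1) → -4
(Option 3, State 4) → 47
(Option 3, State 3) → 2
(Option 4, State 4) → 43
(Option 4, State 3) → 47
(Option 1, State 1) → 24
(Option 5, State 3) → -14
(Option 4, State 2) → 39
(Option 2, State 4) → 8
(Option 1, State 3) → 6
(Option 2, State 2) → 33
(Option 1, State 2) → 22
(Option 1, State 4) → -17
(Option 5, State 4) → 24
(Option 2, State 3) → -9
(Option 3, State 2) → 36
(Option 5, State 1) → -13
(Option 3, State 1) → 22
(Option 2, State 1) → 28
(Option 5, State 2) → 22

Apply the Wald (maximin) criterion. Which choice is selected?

Row minima: Option 1=-17, Option 2=-9, Option 3=2, Option 4=-4, Option 5=-14
Best worst-case = 2 → Option 3.

Option 3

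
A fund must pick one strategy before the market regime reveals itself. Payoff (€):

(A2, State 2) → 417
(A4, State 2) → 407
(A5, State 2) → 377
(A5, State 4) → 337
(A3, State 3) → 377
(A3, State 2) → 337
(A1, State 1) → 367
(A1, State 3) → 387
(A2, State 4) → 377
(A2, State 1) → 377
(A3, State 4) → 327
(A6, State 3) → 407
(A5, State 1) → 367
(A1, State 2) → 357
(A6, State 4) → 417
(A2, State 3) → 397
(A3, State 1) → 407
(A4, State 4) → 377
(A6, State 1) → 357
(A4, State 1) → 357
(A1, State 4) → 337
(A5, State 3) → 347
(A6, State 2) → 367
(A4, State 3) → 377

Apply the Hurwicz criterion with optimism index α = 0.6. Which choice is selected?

A2

A1: 0.6·387 + 0.4·337 = 367
A2: 0.6·417 + 0.4·377 = 401
A3: 0.6·407 + 0.4·327 = 375
A4: 0.6·407 + 0.4·357 = 387
A5: 0.6·377 + 0.4·337 = 361
A6: 0.6·417 + 0.4·357 = 393
Highest Hurwicz score = 401 → A2.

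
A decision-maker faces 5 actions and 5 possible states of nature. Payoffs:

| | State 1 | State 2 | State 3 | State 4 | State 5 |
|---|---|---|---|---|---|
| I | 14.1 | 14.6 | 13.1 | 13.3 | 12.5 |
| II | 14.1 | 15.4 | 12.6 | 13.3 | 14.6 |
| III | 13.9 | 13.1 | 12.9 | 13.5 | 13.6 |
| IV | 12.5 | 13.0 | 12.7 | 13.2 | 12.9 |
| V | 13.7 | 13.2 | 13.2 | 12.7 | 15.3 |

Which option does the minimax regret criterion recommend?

II

Column bests: State 1=14.1, State 2=15.4, State 3=13.2, State 4=13.5, State 5=15.3.
I regrets: 0.0, 0.8, 0.1, 0.2, 2.8 → max 2.8
II regrets: 0.0, 0.0, 0.6, 0.2, 0.7 → max 0.7
III regrets: 0.2, 2.3, 0.3, 0.0, 1.7 → max 2.3
IV regrets: 1.6, 2.4, 0.5, 0.3, 2.4 → max 2.4
V regrets: 0.4, 2.2, 0.0, 0.8, 0.0 → max 2.2
Smallest max regret = 0.7 → II.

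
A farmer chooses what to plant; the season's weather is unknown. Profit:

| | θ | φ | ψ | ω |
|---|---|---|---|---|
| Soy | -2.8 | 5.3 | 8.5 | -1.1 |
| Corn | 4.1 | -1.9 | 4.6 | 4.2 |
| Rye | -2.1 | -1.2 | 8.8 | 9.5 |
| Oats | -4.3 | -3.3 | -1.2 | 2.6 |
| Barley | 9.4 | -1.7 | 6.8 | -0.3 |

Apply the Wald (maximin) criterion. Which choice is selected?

Row minima: Soy=-2.8, Corn=-1.9, Rye=-2.1, Oats=-4.3, Barley=-1.7
Best worst-case = -1.7 → Barley.

Barley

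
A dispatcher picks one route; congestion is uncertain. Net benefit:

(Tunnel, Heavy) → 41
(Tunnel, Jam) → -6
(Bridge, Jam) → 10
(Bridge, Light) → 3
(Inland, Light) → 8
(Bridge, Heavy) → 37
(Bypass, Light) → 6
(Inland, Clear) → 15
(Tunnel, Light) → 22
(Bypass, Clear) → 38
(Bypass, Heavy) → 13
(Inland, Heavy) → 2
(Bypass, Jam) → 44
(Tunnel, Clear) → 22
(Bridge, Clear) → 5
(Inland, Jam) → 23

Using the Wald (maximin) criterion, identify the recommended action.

Row minima: Bridge=3, Tunnel=-6, Inland=2, Bypass=6
Best worst-case = 6 → Bypass.

Bypass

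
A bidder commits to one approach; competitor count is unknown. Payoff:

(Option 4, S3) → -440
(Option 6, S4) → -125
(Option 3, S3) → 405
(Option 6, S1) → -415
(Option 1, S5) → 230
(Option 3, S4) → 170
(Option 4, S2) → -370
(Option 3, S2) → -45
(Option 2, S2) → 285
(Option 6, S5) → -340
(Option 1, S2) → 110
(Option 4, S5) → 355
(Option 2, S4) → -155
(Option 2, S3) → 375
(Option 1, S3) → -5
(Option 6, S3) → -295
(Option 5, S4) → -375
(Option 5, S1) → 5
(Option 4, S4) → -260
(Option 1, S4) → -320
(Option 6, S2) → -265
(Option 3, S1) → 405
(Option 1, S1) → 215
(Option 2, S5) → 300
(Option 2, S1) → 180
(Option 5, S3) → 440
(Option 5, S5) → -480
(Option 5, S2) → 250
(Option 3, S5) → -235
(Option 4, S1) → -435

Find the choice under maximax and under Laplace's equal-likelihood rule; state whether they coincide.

maximax → Option 5; laplace → Option 2 (disagree)

Row maxima: Option 1=230, Option 2=375, Option 3=405, Option 4=355, Option 5=440, Option 6=-125
Best best-case = 440 → Option 5.
Row averages: Option 1=46, Option 2=197, Option 3=140, Option 4=-230, Option 5=-32, Option 6=-288
Highest average = 197 → Option 2.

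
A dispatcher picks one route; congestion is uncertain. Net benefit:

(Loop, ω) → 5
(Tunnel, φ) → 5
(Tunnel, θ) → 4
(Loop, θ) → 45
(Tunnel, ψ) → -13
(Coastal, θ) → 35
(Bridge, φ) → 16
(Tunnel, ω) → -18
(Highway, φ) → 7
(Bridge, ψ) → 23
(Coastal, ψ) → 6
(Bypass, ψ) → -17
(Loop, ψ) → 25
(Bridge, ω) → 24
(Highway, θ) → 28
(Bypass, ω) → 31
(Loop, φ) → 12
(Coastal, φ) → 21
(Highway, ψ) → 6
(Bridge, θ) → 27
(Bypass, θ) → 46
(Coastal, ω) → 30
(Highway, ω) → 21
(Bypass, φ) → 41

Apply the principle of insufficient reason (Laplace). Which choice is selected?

Row averages: Bridge=22.5, Tunnel=-5.5, Bypass=25.25, Highway=15.5, Coastal=23, Loop=21.75
Highest average = 25.25 → Bypass.

Bypass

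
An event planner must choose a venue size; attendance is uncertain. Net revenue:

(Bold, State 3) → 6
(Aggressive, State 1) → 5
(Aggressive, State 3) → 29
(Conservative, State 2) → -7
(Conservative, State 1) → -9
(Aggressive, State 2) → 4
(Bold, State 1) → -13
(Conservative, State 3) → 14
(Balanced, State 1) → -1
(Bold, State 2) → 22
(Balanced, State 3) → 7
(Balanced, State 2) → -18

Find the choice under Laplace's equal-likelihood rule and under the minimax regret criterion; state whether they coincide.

Row averages: Conservative=-2/3, Balanced=-4, Aggressive=38/3, Bold=5
Highest average = 38/3 → Aggressive.
Column bests: State 1=5, State 2=22, State 3=29.
Conservative regrets: 14, 29, 15 → max 29
Balanced regrets: 6, 40, 22 → max 40
Aggressive regrets: 0, 18, 0 → max 18
Bold regrets: 18, 0, 23 → max 23
Smallest max regret = 18 → Aggressive.

laplace → Aggressive; minimax regret → Aggressive (agree)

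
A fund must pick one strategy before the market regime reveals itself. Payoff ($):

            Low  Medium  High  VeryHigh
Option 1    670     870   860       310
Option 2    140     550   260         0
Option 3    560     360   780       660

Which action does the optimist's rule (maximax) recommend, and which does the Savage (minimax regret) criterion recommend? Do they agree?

Row maxima: Option 1=870, Option 2=550, Option 3=780
Best best-case = 870 → Option 1.
Column bests: Low=670, Medium=870, High=860, VeryHigh=660.
Option 1 regrets: 0, 0, 0, 350 → max 350
Option 2 regrets: 530, 320, 600, 660 → max 660
Option 3 regrets: 110, 510, 80, 0 → max 510
Smallest max regret = 350 → Option 1.

maximax → Option 1; minimax regret → Option 1 (agree)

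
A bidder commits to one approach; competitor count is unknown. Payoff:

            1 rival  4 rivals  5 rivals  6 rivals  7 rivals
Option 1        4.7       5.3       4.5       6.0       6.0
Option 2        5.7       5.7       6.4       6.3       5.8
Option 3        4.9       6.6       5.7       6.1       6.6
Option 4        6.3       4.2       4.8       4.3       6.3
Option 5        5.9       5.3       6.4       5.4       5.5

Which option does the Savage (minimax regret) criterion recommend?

Option 2

Column bests: 1 rival=6.3, 4 rivals=6.6, 5 rivals=6.4, 6 rivals=6.3, 7 rivals=6.6.
Option 1 regrets: 1.6, 1.3, 1.9, 0.3, 0.6 → max 1.9
Option 2 regrets: 0.6, 0.9, 0.0, 0.0, 0.8 → max 0.9
Option 3 regrets: 1.4, 0.0, 0.7, 0.2, 0.0 → max 1.4
Option 4 regrets: 0.0, 2.4, 1.6, 2.0, 0.3 → max 2.4
Option 5 regrets: 0.4, 1.3, 0.0, 0.9, 1.1 → max 1.3
Smallest max regret = 0.9 → Option 2.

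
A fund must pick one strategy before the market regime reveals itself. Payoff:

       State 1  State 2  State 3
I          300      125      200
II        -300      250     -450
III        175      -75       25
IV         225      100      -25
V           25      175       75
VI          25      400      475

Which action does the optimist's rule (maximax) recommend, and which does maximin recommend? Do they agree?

maximax → VI; maximin → I (disagree)

Row maxima: I=300, II=250, III=175, IV=225, V=175, VI=475
Best best-case = 475 → VI.
Row minima: I=125, II=-450, III=-75, IV=-25, V=25, VI=25
Best worst-case = 125 → I.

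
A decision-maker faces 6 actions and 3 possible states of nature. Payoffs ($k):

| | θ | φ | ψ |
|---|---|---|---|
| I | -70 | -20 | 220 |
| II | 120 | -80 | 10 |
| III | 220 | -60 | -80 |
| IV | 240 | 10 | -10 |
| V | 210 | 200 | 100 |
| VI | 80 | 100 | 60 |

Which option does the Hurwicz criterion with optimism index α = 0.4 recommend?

I: 0.4·220 + 0.6·(-70) = 46
II: 0.4·120 + 0.6·(-80) = 0
III: 0.4·220 + 0.6·(-80) = 40
IV: 0.4·240 + 0.6·(-10) = 90
V: 0.4·210 + 0.6·100 = 144
VI: 0.4·100 + 0.6·60 = 76
Highest Hurwicz score = 144 → V.

V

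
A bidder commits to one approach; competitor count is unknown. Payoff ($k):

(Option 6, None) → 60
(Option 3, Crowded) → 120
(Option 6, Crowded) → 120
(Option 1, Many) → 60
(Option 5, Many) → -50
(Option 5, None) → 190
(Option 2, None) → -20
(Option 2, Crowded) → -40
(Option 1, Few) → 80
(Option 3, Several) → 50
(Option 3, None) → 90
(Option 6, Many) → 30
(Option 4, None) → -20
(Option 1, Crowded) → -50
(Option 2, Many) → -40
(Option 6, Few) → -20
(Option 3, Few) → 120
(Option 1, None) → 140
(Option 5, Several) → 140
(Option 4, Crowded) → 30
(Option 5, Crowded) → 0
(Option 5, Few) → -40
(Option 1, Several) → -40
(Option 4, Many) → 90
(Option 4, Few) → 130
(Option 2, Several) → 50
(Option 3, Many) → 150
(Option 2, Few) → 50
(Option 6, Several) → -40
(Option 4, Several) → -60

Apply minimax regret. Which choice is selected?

Column bests: None=190, Few=130, Several=140, Many=150, Crowded=120.
Option 1 regrets: 50, 50, 180, 90, 170 → max 180
Option 2 regrets: 210, 80, 90, 190, 160 → max 210
Option 3 regrets: 100, 10, 90, 0, 0 → max 100
Option 4 regrets: 210, 0, 200, 60, 90 → max 210
Option 5 regrets: 0, 170, 0, 200, 120 → max 200
Option 6 regrets: 130, 150, 180, 120, 0 → max 180
Smallest max regret = 100 → Option 3.

Option 3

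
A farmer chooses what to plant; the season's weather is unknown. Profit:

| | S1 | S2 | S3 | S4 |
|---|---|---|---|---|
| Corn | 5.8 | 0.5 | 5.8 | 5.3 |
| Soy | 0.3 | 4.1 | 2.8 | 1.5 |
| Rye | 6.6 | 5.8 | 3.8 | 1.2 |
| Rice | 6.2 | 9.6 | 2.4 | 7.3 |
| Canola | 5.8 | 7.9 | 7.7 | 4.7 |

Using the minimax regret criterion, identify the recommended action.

Column bests: S1=6.6, S2=9.6, S3=7.7, S4=7.3.
Corn regrets: 0.8, 9.1, 1.9, 2.0 → max 9.1
Soy regrets: 6.3, 5.5, 4.9, 5.8 → max 6.3
Rye regrets: 0.0, 3.8, 3.9, 6.1 → max 6.1
Rice regrets: 0.4, 0.0, 5.3, 0.0 → max 5.3
Canola regrets: 0.8, 1.7, 0.0, 2.6 → max 2.6
Smallest max regret = 2.6 → Canola.

Canola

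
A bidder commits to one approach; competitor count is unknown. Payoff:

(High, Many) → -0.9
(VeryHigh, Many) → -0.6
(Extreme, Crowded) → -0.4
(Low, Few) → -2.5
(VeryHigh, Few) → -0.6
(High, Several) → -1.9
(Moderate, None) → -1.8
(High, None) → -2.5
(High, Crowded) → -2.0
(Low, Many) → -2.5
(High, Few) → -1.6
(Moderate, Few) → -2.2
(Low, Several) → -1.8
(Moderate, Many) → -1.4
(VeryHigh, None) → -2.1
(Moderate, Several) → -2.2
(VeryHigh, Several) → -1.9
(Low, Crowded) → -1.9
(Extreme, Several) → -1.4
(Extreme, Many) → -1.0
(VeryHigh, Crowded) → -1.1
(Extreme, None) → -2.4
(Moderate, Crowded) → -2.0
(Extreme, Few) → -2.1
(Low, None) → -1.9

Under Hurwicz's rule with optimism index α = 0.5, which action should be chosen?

VeryHigh

Low: 0.5·(-1.8) + 0.5·(-2.5) = -2.15
Moderate: 0.5·(-1.4) + 0.5·(-2.2) = -1.8
High: 0.5·(-0.9) + 0.5·(-2.5) = -1.7
VeryHigh: 0.5·(-0.6) + 0.5·(-2.1) = -1.35
Extreme: 0.5·(-0.4) + 0.5·(-2.4) = -1.4
Highest Hurwicz score = -1.35 → VeryHigh.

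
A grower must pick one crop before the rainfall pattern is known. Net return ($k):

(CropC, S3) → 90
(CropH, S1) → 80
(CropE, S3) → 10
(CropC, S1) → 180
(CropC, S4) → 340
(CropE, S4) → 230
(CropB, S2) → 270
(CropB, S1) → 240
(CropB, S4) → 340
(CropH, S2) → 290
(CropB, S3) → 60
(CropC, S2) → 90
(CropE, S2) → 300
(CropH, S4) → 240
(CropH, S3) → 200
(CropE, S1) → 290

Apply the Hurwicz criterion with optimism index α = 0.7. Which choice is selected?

CropE: 0.7·300 + 0.3·10 = 213
CropH: 0.7·290 + 0.3·80 = 227
CropB: 0.7·340 + 0.3·60 = 256
CropC: 0.7·340 + 0.3·90 = 265
Highest Hurwicz score = 265 → CropC.

CropC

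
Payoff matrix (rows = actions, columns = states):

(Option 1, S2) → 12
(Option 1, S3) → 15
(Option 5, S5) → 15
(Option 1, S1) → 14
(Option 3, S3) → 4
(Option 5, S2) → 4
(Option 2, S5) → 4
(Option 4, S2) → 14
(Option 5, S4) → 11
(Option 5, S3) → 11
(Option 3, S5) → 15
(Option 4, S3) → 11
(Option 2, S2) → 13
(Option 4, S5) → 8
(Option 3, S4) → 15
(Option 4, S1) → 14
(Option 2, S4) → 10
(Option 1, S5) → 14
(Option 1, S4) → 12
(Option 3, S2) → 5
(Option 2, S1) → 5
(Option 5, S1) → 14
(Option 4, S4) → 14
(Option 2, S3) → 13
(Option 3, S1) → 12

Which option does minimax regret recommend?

Column bests: S1=14, S2=14, S3=15, S4=15, S5=15.
Option 1 regrets: 0, 2, 0, 3, 1 → max 3
Option 2 regrets: 9, 1, 2, 5, 11 → max 11
Option 3 regrets: 2, 9, 11, 0, 0 → max 11
Option 4 regrets: 0, 0, 4, 1, 7 → max 7
Option 5 regrets: 0, 10, 4, 4, 0 → max 10
Smallest max regret = 3 → Option 1.

Option 1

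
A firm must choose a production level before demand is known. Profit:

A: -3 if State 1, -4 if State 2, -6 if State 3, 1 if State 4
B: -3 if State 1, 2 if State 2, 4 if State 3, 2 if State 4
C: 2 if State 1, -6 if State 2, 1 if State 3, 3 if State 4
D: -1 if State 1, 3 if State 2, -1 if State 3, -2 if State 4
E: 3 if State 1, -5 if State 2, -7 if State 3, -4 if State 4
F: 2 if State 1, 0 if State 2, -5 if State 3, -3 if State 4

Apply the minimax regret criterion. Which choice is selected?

D

Column bests: State 1=3, State 2=3, State 3=4, State 4=3.
A regrets: 6, 7, 10, 2 → max 10
B regrets: 6, 1, 0, 1 → max 6
C regrets: 1, 9, 3, 0 → max 9
D regrets: 4, 0, 5, 5 → max 5
E regrets: 0, 8, 11, 7 → max 11
F regrets: 1, 3, 9, 6 → max 9
Smallest max regret = 5 → D.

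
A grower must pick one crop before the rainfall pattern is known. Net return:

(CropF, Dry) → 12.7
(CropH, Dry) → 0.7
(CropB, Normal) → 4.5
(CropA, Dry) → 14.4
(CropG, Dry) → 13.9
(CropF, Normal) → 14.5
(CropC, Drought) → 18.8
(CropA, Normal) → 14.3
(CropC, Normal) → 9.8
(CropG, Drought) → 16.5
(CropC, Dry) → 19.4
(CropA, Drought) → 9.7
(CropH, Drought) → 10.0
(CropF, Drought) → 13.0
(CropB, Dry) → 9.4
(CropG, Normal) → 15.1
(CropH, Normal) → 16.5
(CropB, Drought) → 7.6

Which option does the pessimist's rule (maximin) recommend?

Row minima: CropA=9.7, CropF=12.7, CropB=4.5, CropH=0.7, CropC=9.8, CropG=13.9
Best worst-case = 13.9 → CropG.

CropG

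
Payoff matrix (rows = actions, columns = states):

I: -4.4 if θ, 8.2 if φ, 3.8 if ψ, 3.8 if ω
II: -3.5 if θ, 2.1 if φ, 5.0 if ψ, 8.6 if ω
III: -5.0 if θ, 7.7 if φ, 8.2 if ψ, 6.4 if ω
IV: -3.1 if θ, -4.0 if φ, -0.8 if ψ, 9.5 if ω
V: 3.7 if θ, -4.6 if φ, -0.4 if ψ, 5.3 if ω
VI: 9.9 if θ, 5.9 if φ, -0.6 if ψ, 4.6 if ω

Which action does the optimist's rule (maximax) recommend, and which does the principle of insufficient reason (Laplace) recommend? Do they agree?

Row maxima: I=8.2, II=8.6, III=8.2, IV=9.5, V=5.3, VI=9.9
Best best-case = 9.9 → VI.
Row averages: I=2.85, II=3.05, III=4.325, IV=0.4, V=1, VI=4.95
Highest average = 4.95 → VI.

maximax → VI; laplace → VI (agree)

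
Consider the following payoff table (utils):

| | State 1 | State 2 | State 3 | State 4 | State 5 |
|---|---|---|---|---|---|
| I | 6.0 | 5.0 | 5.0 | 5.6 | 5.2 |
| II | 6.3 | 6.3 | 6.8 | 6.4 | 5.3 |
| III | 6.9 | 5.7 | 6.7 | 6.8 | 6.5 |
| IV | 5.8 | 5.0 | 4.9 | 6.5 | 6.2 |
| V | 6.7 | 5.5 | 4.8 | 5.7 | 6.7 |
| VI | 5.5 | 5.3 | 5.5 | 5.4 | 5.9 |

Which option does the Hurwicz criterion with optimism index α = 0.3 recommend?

III

I: 0.3·6.0 + 0.7·5.0 = 5.3
II: 0.3·6.8 + 0.7·5.3 = 5.75
III: 0.3·6.9 + 0.7·5.7 = 6.06
IV: 0.3·6.5 + 0.7·4.9 = 5.38
V: 0.3·6.7 + 0.7·4.8 = 5.37
VI: 0.3·5.9 + 0.7·5.3 = 5.48
Highest Hurwicz score = 6.06 → III.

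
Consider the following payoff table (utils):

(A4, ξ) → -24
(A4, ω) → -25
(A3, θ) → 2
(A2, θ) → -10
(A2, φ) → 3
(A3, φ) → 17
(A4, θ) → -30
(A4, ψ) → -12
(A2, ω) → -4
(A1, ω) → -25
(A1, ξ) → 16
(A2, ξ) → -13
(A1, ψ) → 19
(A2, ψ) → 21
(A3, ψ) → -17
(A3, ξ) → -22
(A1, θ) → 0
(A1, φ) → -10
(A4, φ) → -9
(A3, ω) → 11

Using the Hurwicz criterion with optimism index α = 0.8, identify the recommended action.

A1: 0.8·19 + 0.2·(-25) = 10.2
A2: 0.8·21 + 0.2·(-13) = 14.2
A3: 0.8·17 + 0.2·(-22) = 9.2
A4: 0.8·(-9) + 0.2·(-30) = -13.2
Highest Hurwicz score = 14.2 → A2.

A2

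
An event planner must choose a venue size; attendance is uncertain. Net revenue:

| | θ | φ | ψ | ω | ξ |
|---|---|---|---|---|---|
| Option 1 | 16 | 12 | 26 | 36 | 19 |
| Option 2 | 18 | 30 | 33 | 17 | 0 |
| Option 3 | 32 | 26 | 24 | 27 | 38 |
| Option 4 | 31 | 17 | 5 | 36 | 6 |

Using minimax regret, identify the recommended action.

Option 3

Column bests: θ=32, φ=30, ψ=33, ω=36, ξ=38.
Option 1 regrets: 16, 18, 7, 0, 19 → max 19
Option 2 regrets: 14, 0, 0, 19, 38 → max 38
Option 3 regrets: 0, 4, 9, 9, 0 → max 9
Option 4 regrets: 1, 13, 28, 0, 32 → max 32
Smallest max regret = 9 → Option 3.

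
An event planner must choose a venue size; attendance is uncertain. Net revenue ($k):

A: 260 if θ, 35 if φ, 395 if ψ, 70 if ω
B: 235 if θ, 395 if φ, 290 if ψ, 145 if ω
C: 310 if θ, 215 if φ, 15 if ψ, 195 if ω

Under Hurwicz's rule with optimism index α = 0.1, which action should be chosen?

A: 0.1·395 + 0.9·35 = 71
B: 0.1·395 + 0.9·145 = 170
C: 0.1·310 + 0.9·15 = 44.5
Highest Hurwicz score = 170 → B.

B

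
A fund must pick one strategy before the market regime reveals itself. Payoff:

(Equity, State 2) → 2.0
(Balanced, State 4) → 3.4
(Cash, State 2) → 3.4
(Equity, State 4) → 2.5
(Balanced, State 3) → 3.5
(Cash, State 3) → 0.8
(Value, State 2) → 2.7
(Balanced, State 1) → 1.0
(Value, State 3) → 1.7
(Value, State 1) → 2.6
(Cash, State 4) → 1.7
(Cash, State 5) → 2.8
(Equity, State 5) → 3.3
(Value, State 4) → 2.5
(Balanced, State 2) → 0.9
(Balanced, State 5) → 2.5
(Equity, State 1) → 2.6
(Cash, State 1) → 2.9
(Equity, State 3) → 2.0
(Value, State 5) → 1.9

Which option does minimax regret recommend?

Equity

Column bests: State 1=2.9, State 2=3.4, State 3=3.5, State 4=3.4, State 5=3.3.
Equity regrets: 0.3, 1.4, 1.5, 0.9, 0.0 → max 1.5
Value regrets: 0.3, 0.7, 1.8, 0.9, 1.4 → max 1.8
Balanced regrets: 1.9, 2.5, 0.0, 0.0, 0.8 → max 2.5
Cash regrets: 0.0, 0.0, 2.7, 1.7, 0.5 → max 2.7
Smallest max regret = 1.5 → Equity.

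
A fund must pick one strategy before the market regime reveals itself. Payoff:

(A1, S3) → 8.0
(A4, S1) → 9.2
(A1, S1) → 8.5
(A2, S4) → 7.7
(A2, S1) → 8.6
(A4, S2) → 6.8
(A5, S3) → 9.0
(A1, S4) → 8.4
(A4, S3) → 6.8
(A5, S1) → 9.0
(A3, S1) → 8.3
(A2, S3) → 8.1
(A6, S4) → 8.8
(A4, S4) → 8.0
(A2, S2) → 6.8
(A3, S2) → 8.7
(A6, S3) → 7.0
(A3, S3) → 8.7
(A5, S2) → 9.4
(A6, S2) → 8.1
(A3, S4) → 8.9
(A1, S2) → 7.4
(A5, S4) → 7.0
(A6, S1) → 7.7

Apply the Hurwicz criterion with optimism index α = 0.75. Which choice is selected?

A5

A1: 0.75·8.5 + 0.25·7.4 = 8.225
A2: 0.75·8.6 + 0.25·6.8 = 8.15
A3: 0.75·8.9 + 0.25·8.3 = 8.75
A4: 0.75·9.2 + 0.25·6.8 = 8.6
A5: 0.75·9.4 + 0.25·7.0 = 8.8
A6: 0.75·8.8 + 0.25·7.0 = 8.35
Highest Hurwicz score = 8.8 → A5.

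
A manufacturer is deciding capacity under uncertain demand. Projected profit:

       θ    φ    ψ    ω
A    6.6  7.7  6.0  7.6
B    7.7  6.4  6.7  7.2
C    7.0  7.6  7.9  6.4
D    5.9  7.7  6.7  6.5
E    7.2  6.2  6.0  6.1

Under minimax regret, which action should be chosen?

C

Column bests: θ=7.7, φ=7.7, ψ=7.9, ω=7.6.
A regrets: 1.1, 0.0, 1.9, 0.0 → max 1.9
B regrets: 0.0, 1.3, 1.2, 0.4 → max 1.3
C regrets: 0.7, 0.1, 0.0, 1.2 → max 1.2
D regrets: 1.8, 0.0, 1.2, 1.1 → max 1.8
E regrets: 0.5, 1.5, 1.9, 1.5 → max 1.9
Smallest max regret = 1.2 → C.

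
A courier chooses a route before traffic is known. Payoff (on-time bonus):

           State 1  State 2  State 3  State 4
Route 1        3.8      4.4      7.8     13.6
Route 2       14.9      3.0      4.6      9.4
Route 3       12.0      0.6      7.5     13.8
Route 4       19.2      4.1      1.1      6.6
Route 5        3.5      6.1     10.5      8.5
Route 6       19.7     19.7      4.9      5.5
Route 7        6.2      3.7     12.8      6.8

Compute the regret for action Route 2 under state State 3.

Best payoff under State 3 is 12.8.
Regret = 12.8 − 4.6 = 8.2.

8.2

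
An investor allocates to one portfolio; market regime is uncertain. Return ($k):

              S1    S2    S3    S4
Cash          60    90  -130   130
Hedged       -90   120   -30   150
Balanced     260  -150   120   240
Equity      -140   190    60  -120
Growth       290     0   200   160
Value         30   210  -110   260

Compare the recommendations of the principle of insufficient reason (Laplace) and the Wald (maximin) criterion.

Row averages: Cash=37.5, Hedged=37.5, Balanced=117.5, Equity=-2.5, Growth=162.5, Value=97.5
Highest average = 162.5 → Growth.
Row minima: Cash=-130, Hedged=-90, Balanced=-150, Equity=-140, Growth=0, Value=-110
Best worst-case = 0 → Growth.

laplace → Growth; maximin → Growth (agree)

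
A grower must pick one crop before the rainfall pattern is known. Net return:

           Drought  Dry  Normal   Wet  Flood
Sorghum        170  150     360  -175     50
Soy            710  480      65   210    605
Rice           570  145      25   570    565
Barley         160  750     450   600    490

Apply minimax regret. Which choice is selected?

Column bests: Drought=710, Dry=750, Normal=450, Wet=600, Flood=605.
Sorghum regrets: 540, 600, 90, 775, 555 → max 775
Soy regrets: 0, 270, 385, 390, 0 → max 390
Rice regrets: 140, 605, 425, 30, 40 → max 605
Barley regrets: 550, 0, 0, 0, 115 → max 550
Smallest max regret = 390 → Soy.

Soy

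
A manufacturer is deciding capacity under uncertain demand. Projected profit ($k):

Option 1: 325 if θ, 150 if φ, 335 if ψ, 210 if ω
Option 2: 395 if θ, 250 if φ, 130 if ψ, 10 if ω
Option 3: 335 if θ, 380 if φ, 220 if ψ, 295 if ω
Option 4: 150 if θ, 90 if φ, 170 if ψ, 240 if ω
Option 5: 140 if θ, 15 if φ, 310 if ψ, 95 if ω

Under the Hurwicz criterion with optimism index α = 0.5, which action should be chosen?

Option 1: 0.5·335 + 0.5·150 = 242.5
Option 2: 0.5·395 + 0.5·10 = 202.5
Option 3: 0.5·380 + 0.5·220 = 300
Option 4: 0.5·240 + 0.5·90 = 165
Option 5: 0.5·310 + 0.5·15 = 162.5
Highest Hurwicz score = 300 → Option 3.

Option 3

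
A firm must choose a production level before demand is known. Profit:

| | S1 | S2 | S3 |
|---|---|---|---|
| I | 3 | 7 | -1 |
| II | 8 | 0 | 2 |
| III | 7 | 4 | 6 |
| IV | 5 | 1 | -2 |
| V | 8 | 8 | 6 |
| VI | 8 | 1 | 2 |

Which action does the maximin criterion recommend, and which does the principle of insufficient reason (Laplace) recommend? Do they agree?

maximin → V; laplace → V (agree)

Row minima: I=-1, II=0, III=4, IV=-2, V=6, VI=1
Best worst-case = 6 → V.
Row averages: I=3, II=10/3, III=17/3, IV=4/3, V=22/3, VI=11/3
Highest average = 22/3 → V.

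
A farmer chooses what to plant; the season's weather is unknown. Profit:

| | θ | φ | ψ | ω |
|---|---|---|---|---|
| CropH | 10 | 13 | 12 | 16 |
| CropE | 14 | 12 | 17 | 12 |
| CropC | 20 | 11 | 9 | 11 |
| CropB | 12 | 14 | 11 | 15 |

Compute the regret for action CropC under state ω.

5

Best payoff under ω is 16.
Regret = 16 − 11 = 5.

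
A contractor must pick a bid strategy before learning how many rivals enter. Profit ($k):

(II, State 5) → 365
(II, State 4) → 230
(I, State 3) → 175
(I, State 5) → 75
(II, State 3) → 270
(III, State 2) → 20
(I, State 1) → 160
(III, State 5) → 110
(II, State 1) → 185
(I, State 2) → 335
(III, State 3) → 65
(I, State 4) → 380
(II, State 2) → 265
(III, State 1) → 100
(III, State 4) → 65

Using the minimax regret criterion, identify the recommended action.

Column bests: State 1=185, State 2=335, State 3=270, State 4=380, State 5=365.
I regrets: 25, 0, 95, 0, 290 → max 290
II regrets: 0, 70, 0, 150, 0 → max 150
III regrets: 85, 315, 205, 315, 255 → max 315
Smallest max regret = 150 → II.

II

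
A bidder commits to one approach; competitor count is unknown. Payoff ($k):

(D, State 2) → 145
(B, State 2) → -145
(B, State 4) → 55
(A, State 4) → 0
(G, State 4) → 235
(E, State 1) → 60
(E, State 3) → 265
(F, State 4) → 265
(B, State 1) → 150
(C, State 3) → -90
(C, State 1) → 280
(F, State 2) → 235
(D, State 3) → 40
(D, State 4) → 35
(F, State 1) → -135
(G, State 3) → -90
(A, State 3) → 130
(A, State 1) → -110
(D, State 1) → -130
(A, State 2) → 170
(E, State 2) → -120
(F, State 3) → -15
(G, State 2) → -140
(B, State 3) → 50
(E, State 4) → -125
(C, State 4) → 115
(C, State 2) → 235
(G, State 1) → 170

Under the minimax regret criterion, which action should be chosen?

Column bests: State 1=280, State 2=235, State 3=265, State 4=265.
A regrets: 390, 65, 135, 265 → max 390
B regrets: 130, 380, 215, 210 → max 380
C regrets: 0, 0, 355, 150 → max 355
D regrets: 410, 90, 225, 230 → max 410
E regrets: 220, 355, 0, 390 → max 390
F regrets: 415, 0, 280, 0 → max 415
G regrets: 110, 375, 355, 30 → max 375
Smallest max regret = 355 → C.

C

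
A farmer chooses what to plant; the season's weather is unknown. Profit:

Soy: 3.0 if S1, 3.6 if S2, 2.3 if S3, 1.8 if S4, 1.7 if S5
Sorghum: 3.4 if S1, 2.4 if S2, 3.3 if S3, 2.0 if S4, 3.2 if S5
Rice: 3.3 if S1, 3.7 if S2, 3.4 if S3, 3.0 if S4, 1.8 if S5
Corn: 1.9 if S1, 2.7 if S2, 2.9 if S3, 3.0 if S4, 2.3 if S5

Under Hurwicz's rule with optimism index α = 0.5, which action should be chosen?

Soy: 0.5·3.6 + 0.5·1.7 = 2.65
Sorghum: 0.5·3.4 + 0.5·2.0 = 2.7
Rice: 0.5·3.7 + 0.5·1.8 = 2.75
Corn: 0.5·3.0 + 0.5·1.9 = 2.45
Highest Hurwicz score = 2.75 → Rice.

Rice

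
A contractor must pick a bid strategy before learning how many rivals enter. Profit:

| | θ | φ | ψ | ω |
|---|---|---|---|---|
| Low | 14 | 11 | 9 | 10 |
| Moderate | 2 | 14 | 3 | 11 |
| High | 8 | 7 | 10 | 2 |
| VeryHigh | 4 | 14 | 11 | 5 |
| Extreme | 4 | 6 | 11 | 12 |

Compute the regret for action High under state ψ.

1

Best payoff under ψ is 11.
Regret = 11 − 10 = 1.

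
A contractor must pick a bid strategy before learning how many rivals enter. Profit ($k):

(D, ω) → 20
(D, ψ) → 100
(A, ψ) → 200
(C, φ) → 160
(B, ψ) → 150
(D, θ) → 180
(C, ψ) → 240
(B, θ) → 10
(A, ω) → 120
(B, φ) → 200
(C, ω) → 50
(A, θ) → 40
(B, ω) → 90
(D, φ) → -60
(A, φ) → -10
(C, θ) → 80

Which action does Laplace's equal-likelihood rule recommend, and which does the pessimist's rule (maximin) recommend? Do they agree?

Row averages: A=87.5, B=112.5, C=132.5, D=60
Highest average = 132.5 → C.
Row minima: A=-10, B=10, C=50, D=-60
Best worst-case = 50 → C.

laplace → C; maximin → C (agree)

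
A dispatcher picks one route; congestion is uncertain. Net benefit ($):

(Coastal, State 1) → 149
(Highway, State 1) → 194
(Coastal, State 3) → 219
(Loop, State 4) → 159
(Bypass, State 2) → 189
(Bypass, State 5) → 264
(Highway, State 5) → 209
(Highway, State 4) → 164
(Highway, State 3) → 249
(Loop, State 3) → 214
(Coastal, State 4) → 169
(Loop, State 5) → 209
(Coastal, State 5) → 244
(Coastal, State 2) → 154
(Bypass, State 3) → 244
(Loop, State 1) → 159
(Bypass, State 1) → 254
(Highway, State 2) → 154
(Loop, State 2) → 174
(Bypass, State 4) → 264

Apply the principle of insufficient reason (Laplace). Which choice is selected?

Bypass

Row averages: Loop=183, Bypass=243, Coastal=187, Highway=194
Highest average = 243 → Bypass.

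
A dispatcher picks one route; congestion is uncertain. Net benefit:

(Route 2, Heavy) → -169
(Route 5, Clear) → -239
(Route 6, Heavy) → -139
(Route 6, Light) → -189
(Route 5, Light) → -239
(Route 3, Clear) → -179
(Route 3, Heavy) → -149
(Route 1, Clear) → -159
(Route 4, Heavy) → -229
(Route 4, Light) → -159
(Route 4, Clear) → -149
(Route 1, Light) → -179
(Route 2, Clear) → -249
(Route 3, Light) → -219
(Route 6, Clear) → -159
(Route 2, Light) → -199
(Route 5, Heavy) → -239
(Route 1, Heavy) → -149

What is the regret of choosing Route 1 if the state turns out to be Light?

20

Best payoff under Light is -159.
Regret = -159 − (-179) = 20.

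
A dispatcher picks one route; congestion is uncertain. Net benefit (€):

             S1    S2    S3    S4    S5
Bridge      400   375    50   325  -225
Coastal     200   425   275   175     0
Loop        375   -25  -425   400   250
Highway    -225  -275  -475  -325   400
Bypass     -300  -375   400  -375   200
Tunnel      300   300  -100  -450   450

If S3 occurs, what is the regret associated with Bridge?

350

Best payoff under S3 is 400.
Regret = 400 − 50 = 350.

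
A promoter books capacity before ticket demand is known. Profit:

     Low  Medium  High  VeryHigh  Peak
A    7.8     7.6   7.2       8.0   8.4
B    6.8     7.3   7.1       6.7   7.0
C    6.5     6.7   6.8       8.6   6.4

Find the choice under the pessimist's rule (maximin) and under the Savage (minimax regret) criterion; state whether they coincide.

Row minima: A=7.2, B=6.7, C=6.4
Best worst-case = 7.2 → A.
Column bests: Low=7.8, Medium=7.6, High=7.2, VeryHigh=8.6, Peak=8.4.
A regrets: 0.0, 0.0, 0.0, 0.6, 0.0 → max 0.6
B regrets: 1.0, 0.3, 0.1, 1.9, 1.4 → max 1.9
C regrets: 1.3, 0.9, 0.4, 0.0, 2.0 → max 2.0
Smallest max regret = 0.6 → A.

maximin → A; minimax regret → A (agree)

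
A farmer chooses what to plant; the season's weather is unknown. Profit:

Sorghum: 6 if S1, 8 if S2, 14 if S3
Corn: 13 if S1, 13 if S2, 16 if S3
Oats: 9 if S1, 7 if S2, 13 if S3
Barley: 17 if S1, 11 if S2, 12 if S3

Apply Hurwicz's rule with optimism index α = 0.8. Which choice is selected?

Barley

Sorghum: 0.8·14 + 0.2·6 = 12.4
Corn: 0.8·16 + 0.2·13 = 15.4
Oats: 0.8·13 + 0.2·7 = 11.8
Barley: 0.8·17 + 0.2·11 = 15.8
Highest Hurwicz score = 15.8 → Barley.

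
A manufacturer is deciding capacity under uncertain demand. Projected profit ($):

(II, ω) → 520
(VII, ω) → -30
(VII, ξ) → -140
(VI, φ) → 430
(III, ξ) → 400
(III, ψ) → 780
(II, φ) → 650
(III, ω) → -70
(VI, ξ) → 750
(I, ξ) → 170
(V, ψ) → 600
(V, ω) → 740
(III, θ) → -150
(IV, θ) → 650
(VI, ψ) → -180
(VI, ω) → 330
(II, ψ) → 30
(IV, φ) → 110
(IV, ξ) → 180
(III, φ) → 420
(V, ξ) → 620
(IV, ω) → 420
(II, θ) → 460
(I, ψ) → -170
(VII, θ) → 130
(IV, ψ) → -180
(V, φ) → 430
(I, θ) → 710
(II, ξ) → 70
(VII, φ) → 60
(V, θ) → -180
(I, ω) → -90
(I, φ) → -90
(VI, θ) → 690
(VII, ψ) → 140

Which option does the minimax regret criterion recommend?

II

Column bests: θ=710, φ=650, ψ=780, ω=740, ξ=750.
I regrets: 0, 740, 950, 830, 580 → max 950
II regrets: 250, 0, 750, 220, 680 → max 750
III regrets: 860, 230, 0, 810, 350 → max 860
IV regrets: 60, 540, 960, 320, 570 → max 960
V regrets: 890, 220, 180, 0, 130 → max 890
VI regrets: 20, 220, 960, 410, 0 → max 960
VII regrets: 580, 590, 640, 770, 890 → max 890
Smallest max regret = 750 → II.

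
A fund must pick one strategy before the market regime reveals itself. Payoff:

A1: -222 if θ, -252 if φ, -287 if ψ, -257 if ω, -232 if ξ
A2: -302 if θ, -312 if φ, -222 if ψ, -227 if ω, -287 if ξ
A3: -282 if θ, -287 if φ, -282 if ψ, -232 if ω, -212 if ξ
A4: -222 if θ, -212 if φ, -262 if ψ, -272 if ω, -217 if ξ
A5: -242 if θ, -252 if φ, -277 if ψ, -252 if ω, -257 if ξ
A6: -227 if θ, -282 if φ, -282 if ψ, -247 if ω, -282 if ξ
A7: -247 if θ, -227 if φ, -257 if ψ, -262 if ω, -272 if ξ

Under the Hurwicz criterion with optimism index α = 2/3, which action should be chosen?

A1: 2/3·(-222) + 1/3·(-287) = -731/3
A2: 2/3·(-222) + 1/3·(-312) = -252
A3: 2/3·(-212) + 1/3·(-287) = -237
A4: 2/3·(-212) + 1/3·(-272) = -232
A5: 2/3·(-242) + 1/3·(-277) = -761/3
A6: 2/3·(-227) + 1/3·(-282) = -736/3
A7: 2/3·(-227) + 1/3·(-272) = -242
Highest Hurwicz score = -232 → A4.

A4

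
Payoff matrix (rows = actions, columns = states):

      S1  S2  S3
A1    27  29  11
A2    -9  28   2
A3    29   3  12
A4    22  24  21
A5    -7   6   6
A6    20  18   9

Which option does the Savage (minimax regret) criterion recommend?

Column bests: S1=29, S2=29, S3=21.
A1 regrets: 2, 0, 10 → max 10
A2 regrets: 38, 1, 19 → max 38
A3 regrets: 0, 26, 9 → max 26
A4 regrets: 7, 5, 0 → max 7
A5 regrets: 36, 23, 15 → max 36
A6 regrets: 9, 11, 12 → max 12
Smallest max regret = 7 → A4.

A4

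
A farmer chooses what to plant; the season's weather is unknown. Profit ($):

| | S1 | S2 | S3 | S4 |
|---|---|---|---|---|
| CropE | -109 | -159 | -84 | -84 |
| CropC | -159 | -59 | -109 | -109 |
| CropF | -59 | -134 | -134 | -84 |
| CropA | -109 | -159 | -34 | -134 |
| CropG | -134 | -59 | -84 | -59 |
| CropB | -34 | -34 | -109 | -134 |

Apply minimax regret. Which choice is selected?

Column bests: S1=-34, S2=-34, S3=-34, S4=-59.
CropE regrets: 75, 125, 50, 25 → max 125
CropC regrets: 125, 25, 75, 50 → max 125
CropF regrets: 25, 100, 100, 25 → max 100
CropA regrets: 75, 125, 0, 75 → max 125
CropG regrets: 100, 25, 50, 0 → max 100
CropB regrets: 0, 0, 75, 75 → max 75
Smallest max regret = 75 → CropB.

CropB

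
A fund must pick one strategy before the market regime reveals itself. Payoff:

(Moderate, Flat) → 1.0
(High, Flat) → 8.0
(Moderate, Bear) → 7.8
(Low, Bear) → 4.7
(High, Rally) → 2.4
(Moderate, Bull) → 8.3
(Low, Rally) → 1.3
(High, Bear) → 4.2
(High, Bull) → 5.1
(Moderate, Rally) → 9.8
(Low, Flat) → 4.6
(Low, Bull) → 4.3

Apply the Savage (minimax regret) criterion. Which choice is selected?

Column bests: Bear=7.8, Flat=8.0, Bull=8.3, Rally=9.8.
Low regrets: 3.1, 3.4, 4.0, 8.5 → max 8.5
Moderate regrets: 0.0, 7.0, 0.0, 0.0 → max 7.0
High regrets: 3.6, 0.0, 3.2, 7.4 → max 7.4
Smallest max regret = 7.0 → Moderate.

Moderate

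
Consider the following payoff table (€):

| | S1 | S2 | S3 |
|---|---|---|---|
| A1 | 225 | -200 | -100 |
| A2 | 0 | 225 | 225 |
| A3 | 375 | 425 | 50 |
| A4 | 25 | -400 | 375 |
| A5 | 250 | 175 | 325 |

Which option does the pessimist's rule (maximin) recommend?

Row minima: A1=-200, A2=0, A3=50, A4=-400, A5=175
Best worst-case = 175 → A5.

A5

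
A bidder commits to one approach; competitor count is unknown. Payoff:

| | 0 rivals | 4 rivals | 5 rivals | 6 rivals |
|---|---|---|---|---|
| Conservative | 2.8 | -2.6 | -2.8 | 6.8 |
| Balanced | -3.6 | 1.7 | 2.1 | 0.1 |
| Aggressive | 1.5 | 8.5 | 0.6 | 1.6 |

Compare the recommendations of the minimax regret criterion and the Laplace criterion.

minimax regret → Aggressive; laplace → Aggressive (agree)

Column bests: 0 rivals=2.8, 4 rivals=8.5, 5 rivals=2.1, 6 rivals=6.8.
Conservative regrets: 0.0, 11.1, 4.9, 0.0 → max 11.1
Balanced regrets: 6.4, 6.8, 0.0, 6.7 → max 6.8
Aggressive regrets: 1.3, 0.0, 1.5, 5.2 → max 5.2
Smallest max regret = 5.2 → Aggressive.
Row averages: Conservative=1.05, Balanced=0.075, Aggressive=3.05
Highest average = 3.05 → Aggressive.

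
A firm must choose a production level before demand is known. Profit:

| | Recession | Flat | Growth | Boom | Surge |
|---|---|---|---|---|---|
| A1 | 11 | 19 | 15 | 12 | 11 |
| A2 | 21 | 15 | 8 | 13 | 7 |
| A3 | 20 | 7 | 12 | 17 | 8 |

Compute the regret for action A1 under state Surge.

0

Best payoff under Surge is 11.
Regret = 11 − 11 = 0.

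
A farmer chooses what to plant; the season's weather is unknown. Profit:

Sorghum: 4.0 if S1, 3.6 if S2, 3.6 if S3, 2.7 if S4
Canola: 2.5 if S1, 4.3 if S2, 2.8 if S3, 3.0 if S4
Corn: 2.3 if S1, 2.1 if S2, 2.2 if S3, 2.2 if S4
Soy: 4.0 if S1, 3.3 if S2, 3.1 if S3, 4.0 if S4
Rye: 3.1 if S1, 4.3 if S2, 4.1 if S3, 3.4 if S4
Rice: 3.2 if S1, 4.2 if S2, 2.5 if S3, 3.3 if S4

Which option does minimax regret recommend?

Rye

Column bests: S1=4.0, S2=4.3, S3=4.1, S4=4.0.
Sorghum regrets: 0.0, 0.7, 0.5, 1.3 → max 1.3
Canola regrets: 1.5, 0.0, 1.3, 1.0 → max 1.5
Corn regrets: 1.7, 2.2, 1.9, 1.8 → max 2.2
Soy regrets: 0.0, 1.0, 1.0, 0.0 → max 1.0
Rye regrets: 0.9, 0.0, 0.0, 0.6 → max 0.9
Rice regrets: 0.8, 0.1, 1.6, 0.7 → max 1.6
Smallest max regret = 0.9 → Rye.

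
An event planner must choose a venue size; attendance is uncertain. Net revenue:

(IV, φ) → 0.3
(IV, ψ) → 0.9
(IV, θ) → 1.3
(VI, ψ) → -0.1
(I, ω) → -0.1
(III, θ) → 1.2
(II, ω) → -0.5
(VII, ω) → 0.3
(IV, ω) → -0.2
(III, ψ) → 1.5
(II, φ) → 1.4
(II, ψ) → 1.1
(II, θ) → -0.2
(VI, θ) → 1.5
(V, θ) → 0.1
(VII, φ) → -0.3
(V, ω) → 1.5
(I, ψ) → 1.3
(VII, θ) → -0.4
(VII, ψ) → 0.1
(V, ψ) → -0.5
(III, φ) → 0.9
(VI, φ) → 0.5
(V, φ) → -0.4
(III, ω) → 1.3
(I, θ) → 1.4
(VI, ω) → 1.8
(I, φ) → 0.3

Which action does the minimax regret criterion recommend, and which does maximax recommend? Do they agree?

Column bests: θ=1.5, φ=1.4, ψ=1.5, ω=1.8.
I regrets: 0.1, 1.1, 0.2, 1.9 → max 1.9
II regrets: 1.7, 0.0, 0.4, 2.3 → max 2.3
III regrets: 0.3, 0.5, 0.0, 0.5 → max 0.5
IV regrets: 0.2, 1.1, 0.6, 2.0 → max 2.0
V regrets: 1.4, 1.8, 2.0, 0.3 → max 2.0
VI regrets: 0.0, 0.9, 1.6, 0.0 → max 1.6
VII regrets: 1.9, 1.7, 1.4, 1.5 → max 1.9
Smallest max regret = 0.5 → III.
Row maxima: I=1.4, II=1.4, III=1.5, IV=1.3, V=1.5, VI=1.8, VII=0.3
Best best-case = 1.8 → VI.

minimax regret → III; maximax → VI (disagree)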